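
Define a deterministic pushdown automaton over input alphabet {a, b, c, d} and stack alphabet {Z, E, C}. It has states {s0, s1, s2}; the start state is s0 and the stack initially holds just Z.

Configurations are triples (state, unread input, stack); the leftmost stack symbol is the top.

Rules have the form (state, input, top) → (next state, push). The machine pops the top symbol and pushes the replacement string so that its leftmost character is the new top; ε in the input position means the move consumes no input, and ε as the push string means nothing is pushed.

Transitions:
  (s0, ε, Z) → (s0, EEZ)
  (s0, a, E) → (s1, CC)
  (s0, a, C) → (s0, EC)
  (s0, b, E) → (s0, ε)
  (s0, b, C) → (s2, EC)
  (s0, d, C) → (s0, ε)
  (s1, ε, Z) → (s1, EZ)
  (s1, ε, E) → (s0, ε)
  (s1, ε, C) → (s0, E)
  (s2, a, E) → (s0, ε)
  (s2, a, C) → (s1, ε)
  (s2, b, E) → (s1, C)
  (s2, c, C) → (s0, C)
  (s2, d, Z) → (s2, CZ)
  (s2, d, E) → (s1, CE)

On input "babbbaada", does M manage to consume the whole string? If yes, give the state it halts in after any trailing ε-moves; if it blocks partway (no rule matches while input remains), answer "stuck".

(s0, babbbaada, Z)
  ε-move, top Z: go to s0, push EEZ → (s0, babbbaada, EEZ)
  read b, top E: go to s0, push ε → (s0, abbbaada, EZ)
  read a, top E: go to s1, push CC → (s1, bbbaada, CCZ)
  ε-move, top C: go to s0, push E → (s0, bbbaada, ECZ)
  read b, top E: go to s0, push ε → (s0, bbaada, CZ)
  read b, top C: go to s2, push EC → (s2, baada, ECZ)
  read b, top E: go to s1, push C → (s1, aada, CCZ)
  ε-move, top C: go to s0, push E → (s0, aada, ECZ)
  read a, top E: go to s1, push CC → (s1, ada, CCCZ)
  ε-move, top C: go to s0, push E → (s0, ada, ECCZ)
  read a, top E: go to s1, push CC → (s1, da, CCCCZ)
  ε-move, top C: go to s0, push E → (s0, da, ECCCZ)
No transition for (s0, d, top E); M blocks with input da remaining.

stuck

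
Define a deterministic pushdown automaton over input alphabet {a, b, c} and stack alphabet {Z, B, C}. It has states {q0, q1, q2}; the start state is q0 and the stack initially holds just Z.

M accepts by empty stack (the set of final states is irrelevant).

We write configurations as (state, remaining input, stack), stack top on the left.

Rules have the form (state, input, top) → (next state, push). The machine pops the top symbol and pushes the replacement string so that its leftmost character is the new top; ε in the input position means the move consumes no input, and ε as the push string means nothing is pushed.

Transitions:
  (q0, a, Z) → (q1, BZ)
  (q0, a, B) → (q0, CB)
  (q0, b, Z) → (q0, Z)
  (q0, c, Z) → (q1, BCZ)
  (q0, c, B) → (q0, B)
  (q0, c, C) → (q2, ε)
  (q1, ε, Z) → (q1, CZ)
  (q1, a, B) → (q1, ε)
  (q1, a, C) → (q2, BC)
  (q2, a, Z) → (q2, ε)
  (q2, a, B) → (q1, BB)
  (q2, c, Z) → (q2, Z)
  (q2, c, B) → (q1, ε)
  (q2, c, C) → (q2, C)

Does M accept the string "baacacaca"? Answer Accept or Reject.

Reject

(q0, baacacaca, Z)
  read b, top Z: go to q0, push Z → (q0, aacacaca, Z)
  read a, top Z: go to q1, push BZ → (q1, acacaca, BZ)
  read a, top B: go to q1, push ε → (q1, cacaca, Z)
  ε-move, top Z: go to q1, push CZ → (q1, cacaca, CZ)
No transition applies at (q1, cacaca, CZ); input not fully consumed.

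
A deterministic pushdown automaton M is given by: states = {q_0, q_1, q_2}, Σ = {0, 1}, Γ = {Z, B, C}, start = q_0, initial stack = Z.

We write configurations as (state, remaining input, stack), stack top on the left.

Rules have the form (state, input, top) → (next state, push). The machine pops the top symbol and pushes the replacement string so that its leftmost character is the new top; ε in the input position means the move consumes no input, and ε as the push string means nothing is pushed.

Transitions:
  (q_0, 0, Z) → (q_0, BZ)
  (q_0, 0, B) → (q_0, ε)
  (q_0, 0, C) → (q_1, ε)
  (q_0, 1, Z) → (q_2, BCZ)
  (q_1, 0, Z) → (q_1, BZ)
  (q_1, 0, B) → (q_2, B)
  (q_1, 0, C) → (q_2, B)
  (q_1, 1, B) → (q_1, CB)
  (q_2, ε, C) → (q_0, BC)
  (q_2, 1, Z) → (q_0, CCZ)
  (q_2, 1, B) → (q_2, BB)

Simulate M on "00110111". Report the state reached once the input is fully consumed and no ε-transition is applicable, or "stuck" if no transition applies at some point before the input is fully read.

(q_0, 00110111, Z)
  read 0, top Z: go to q_0, push BZ → (q_0, 0110111, BZ)
  read 0, top B: go to q_0, push ε → (q_0, 110111, Z)
  read 1, top Z: go to q_2, push BCZ → (q_2, 10111, BCZ)
  read 1, top B: go to q_2, push BB → (q_2, 0111, BBCZ)
No transition for (q_2, 0, top B); M blocks with input 0111 remaining.

stuck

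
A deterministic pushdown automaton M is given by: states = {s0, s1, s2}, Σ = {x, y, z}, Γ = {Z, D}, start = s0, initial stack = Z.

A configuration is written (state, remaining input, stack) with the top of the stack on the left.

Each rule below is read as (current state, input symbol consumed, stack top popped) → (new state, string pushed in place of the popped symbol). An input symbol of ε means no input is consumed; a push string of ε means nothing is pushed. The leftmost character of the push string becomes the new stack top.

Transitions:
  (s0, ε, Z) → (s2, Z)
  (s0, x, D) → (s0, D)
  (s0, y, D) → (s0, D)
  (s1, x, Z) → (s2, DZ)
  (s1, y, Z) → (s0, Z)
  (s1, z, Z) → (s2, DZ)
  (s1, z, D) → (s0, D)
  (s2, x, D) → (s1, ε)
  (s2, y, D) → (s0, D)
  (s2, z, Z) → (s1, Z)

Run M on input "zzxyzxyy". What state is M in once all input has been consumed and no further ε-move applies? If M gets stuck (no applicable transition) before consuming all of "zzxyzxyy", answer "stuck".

(s0, zzxyzxyy, Z)
  ε-move, top Z: go to s2, push Z → (s2, zzxyzxyy, Z)
  read z, top Z: go to s1, push Z → (s1, zxyzxyy, Z)
  read z, top Z: go to s2, push DZ → (s2, xyzxyy, DZ)
  read x, top D: go to s1, push ε → (s1, yzxyy, Z)
  read y, top Z: go to s0, push Z → (s0, zxyy, Z)
  ε-move, top Z: go to s2, push Z → (s2, zxyy, Z)
  read z, top Z: go to s1, push Z → (s1, xyy, Z)
  read x, top Z: go to s2, push DZ → (s2, yy, DZ)
  read y, top D: go to s0, push D → (s0, y, DZ)
  read y, top D: go to s0, push D → (s0, ε, DZ)
All input consumed; M is in state s0.

s0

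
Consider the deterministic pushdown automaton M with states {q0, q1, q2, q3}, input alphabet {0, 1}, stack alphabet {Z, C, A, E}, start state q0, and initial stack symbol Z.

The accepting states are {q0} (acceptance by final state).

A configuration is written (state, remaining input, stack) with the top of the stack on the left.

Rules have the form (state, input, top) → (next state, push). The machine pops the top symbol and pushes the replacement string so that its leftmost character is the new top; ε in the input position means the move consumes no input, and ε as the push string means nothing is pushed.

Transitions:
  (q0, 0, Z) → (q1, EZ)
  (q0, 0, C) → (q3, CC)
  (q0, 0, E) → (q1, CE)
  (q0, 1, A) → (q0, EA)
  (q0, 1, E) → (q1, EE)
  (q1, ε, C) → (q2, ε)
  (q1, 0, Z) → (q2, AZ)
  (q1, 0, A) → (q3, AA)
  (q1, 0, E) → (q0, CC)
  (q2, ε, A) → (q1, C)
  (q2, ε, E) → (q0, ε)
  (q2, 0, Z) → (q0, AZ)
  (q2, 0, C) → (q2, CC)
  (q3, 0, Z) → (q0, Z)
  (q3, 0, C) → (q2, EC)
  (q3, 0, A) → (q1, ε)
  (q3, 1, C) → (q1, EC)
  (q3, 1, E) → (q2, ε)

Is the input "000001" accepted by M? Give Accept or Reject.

Reject

(q0, 000001, Z) ⊢ (q1, 00001, EZ) ⊢ (q0, 0001, CCZ) ⊢ (q3, 001, CCCZ) ⊢ (q2, 01, ECCCZ) ⊢ (q0, 01, CCCZ) ⊢ (q3, 1, CCCCZ) ⊢ (q1, ε, ECCCCZ)
All input consumed; state q1 ∉ F and no further ε-move applies.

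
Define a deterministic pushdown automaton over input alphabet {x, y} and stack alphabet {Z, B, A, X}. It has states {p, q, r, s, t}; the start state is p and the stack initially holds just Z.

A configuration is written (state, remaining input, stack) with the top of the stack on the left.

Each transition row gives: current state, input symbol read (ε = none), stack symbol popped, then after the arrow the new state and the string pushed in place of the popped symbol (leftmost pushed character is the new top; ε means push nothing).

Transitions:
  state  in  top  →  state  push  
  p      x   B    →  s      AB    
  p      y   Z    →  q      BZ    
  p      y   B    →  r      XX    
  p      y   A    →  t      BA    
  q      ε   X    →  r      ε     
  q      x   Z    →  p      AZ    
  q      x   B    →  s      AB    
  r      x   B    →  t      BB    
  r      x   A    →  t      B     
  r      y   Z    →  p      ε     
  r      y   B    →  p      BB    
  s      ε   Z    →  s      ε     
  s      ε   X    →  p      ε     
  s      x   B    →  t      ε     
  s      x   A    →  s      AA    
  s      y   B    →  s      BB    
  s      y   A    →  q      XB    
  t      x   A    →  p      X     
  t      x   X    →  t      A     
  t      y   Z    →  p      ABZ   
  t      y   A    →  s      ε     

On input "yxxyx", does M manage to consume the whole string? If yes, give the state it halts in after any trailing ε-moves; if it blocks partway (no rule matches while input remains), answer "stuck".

(p, yxxyx, Z) ⊢ (q, xxyx, BZ) ⊢ (s, xyx, ABZ) ⊢ (s, yx, AABZ) ⊢ (q, x, XBABZ) ⊢ (r, x, BABZ) ⊢ (t, ε, BBABZ)
All input consumed; M is in state t.

t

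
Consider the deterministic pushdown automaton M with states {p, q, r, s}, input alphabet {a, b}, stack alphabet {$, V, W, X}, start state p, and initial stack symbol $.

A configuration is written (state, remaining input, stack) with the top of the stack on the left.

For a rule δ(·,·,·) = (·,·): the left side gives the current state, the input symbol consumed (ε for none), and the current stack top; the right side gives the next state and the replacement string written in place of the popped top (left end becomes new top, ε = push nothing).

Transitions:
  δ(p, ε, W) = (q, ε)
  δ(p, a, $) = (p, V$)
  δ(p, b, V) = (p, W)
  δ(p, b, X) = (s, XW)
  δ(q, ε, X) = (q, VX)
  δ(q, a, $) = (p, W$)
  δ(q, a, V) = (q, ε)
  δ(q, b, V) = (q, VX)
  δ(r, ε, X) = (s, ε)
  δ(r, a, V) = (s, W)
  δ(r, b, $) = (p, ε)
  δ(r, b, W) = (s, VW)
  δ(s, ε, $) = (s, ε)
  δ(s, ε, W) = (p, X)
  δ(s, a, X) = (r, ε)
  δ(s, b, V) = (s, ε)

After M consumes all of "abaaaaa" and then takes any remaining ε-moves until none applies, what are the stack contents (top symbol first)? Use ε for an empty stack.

(p, abaaaaa, $) ⊢ (p, baaaaa, V$) ⊢ (p, aaaaa, W$) ⊢ (q, aaaaa, $) ⊢ (p, aaaa, W$) ⊢ (q, aaaa, $) ⊢ (p, aaa, W$) ⊢ (q, aaa, $) ⊢ (p, aa, W$) ⊢ (q, aa, $) ⊢ (p, a, W$) ⊢ (q, a, $) ⊢ (p, ε, W$) ⊢ (q, ε, $)
All input consumed in state q with stack $.

$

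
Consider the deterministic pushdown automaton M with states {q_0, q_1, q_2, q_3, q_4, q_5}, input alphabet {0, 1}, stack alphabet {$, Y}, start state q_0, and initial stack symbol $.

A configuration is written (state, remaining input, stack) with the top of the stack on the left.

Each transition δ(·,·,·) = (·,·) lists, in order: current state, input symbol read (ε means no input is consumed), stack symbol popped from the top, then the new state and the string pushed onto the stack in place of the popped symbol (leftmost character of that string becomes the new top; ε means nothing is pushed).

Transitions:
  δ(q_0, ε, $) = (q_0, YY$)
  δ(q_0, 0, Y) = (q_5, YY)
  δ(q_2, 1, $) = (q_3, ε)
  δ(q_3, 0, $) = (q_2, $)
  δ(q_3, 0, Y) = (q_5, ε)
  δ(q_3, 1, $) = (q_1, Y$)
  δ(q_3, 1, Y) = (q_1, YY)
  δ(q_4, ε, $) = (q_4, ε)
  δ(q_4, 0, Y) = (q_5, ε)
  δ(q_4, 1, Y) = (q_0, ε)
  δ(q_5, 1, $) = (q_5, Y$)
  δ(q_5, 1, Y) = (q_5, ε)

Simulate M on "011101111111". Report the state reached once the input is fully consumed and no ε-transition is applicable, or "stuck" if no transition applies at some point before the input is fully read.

stuck

(q_0, 011101111111, $)
  ε-move, top $: go to q_0, push YY$ → (q_0, 011101111111, YY$)
  read 0, top Y: go to q_5, push YY → (q_5, 11101111111, YYY$)
  read 1, top Y: go to q_5, push ε → (q_5, 1101111111, YY$)
  read 1, top Y: go to q_5, push ε → (q_5, 101111111, Y$)
  read 1, top Y: go to q_5, push ε → (q_5, 01111111, $)
No transition for (q_5, 0, top $); M blocks with input 01111111 remaining.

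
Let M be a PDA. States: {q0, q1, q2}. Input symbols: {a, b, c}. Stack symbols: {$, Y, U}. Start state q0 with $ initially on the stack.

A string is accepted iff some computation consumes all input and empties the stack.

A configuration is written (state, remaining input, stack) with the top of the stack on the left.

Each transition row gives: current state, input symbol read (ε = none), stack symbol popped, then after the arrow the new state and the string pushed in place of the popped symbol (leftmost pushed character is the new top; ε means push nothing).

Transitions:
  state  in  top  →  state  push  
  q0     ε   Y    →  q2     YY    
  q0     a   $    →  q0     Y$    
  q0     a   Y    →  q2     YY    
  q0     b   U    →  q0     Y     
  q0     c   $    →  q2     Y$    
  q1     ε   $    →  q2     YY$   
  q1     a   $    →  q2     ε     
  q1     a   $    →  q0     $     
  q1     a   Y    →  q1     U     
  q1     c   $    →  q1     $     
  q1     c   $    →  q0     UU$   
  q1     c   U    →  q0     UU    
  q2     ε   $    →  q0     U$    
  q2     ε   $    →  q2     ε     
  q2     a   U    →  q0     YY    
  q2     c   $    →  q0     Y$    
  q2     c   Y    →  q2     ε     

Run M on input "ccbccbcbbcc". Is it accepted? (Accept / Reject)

No computation consumes all input and empties the stack.

Reject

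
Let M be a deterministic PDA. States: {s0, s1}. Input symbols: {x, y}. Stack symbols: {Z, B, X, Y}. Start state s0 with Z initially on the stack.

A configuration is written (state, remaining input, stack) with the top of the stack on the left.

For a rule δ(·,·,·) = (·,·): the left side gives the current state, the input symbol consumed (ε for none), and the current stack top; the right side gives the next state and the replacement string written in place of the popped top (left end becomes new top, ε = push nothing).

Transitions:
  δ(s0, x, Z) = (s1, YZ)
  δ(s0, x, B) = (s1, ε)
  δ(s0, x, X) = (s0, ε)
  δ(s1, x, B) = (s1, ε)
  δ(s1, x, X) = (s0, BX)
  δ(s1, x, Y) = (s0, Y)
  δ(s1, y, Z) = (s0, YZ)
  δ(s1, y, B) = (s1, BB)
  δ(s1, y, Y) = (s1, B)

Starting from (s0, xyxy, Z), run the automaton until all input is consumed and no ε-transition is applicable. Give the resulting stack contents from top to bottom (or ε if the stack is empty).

(s0, xyxy, Z)
  read x, top Z: go to s1, push YZ → (s1, yxy, YZ)
  read y, top Y: go to s1, push B → (s1, xy, BZ)
  read x, top B: go to s1, push ε → (s1, y, Z)
  read y, top Z: go to s0, push YZ → (s0, ε, YZ)
All input consumed in state s0 with stack YZ.

YZ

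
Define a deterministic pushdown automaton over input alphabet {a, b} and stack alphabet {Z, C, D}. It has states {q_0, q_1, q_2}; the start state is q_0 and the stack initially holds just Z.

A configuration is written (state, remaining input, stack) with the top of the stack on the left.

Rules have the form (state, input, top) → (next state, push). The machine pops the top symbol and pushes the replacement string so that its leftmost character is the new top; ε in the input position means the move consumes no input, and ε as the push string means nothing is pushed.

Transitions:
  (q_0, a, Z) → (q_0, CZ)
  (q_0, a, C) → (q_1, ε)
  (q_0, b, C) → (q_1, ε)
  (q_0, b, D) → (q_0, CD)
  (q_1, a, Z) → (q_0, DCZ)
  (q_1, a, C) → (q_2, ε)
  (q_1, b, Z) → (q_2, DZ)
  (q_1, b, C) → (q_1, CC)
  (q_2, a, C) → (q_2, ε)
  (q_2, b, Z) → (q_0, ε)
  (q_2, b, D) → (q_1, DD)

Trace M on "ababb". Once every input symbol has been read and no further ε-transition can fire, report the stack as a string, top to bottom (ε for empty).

DCZ

(q_0, ababb, Z)
  read a, top Z: go to q_0, push CZ → (q_0, babb, CZ)
  read b, top C: go to q_1, push ε → (q_1, abb, Z)
  read a, top Z: go to q_0, push DCZ → (q_0, bb, DCZ)
  read b, top D: go to q_0, push CD → (q_0, b, CDCZ)
  read b, top C: go to q_1, push ε → (q_1, ε, DCZ)
All input consumed in state q_1 with stack DCZ.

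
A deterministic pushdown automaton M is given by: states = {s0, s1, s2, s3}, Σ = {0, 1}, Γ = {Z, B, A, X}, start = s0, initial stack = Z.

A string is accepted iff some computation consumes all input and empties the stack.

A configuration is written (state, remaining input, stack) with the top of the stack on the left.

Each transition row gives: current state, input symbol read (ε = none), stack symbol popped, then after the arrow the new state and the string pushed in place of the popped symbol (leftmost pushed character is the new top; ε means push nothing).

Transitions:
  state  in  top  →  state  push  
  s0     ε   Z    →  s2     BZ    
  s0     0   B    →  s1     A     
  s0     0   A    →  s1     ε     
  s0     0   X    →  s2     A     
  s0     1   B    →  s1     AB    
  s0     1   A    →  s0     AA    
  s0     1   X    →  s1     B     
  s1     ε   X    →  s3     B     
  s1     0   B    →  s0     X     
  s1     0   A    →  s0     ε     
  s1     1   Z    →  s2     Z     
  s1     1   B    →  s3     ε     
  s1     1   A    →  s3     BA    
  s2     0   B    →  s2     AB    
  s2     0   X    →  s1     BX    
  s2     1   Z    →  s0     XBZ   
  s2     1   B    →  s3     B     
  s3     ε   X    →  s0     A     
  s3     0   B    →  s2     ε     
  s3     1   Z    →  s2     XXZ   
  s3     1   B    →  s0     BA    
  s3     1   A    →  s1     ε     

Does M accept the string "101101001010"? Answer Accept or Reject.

(s0, 101101001010, Z) ⊢ (s2, 101101001010, BZ) ⊢ (s3, 01101001010, BZ) ⊢ (s2, 1101001010, Z) ⊢ (s0, 101001010, XBZ) ⊢ (s1, 01001010, BBZ) ⊢ (s0, 1001010, XBZ) ⊢ (s1, 001010, BBZ) ⊢ (s0, 01010, XBZ) ⊢ (s2, 1010, ABZ)
No transition applies at (s2, 1010, ABZ); input not fully consumed.

Reject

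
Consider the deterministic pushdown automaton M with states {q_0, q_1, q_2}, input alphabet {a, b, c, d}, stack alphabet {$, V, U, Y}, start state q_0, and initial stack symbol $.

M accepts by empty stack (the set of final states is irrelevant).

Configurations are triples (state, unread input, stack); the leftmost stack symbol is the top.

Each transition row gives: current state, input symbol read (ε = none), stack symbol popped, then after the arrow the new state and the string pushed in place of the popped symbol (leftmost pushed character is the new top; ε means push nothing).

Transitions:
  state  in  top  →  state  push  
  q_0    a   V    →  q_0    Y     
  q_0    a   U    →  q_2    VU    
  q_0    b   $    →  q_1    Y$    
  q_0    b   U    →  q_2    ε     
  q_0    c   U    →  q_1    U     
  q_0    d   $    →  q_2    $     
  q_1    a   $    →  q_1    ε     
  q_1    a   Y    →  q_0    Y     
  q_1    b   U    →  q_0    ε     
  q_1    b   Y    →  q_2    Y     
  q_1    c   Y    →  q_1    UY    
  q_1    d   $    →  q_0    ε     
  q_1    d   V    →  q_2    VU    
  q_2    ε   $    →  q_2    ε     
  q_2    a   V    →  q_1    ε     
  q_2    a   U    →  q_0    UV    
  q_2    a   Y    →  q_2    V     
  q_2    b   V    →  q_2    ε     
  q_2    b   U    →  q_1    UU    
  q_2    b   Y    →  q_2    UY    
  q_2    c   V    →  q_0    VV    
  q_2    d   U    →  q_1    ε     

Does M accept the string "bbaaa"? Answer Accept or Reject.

(q_0, bbaaa, $)
  read b, top $: go to q_1, push Y$ → (q_1, baaa, Y$)
  read b, top Y: go to q_2, push Y → (q_2, aaa, Y$)
  read a, top Y: go to q_2, push V → (q_2, aa, V$)
  read a, top V: go to q_1, push ε → (q_1, a, $)
  read a, top $: go to q_1, push ε → (q_1, ε, ε)
All input consumed and the stack is empty.

Accept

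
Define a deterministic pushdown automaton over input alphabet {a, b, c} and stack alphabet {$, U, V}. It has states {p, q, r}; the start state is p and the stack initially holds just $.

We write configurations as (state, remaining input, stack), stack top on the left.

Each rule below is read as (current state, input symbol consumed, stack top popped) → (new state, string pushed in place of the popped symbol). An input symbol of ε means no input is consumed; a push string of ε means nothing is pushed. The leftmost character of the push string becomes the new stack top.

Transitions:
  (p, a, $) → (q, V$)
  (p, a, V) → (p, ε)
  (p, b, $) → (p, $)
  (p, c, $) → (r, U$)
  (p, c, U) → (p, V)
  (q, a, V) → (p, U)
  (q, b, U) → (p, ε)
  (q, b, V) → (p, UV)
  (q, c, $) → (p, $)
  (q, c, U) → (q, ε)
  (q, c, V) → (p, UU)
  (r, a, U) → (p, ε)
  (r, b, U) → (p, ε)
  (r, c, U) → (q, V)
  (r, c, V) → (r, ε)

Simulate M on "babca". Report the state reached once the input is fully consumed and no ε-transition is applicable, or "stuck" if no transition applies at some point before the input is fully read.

p

(p, babca, $) ⊢ (p, abca, $) ⊢ (q, bca, V$) ⊢ (p, ca, UV$) ⊢ (p, a, VV$) ⊢ (p, ε, V$)
All input consumed; M is in state p.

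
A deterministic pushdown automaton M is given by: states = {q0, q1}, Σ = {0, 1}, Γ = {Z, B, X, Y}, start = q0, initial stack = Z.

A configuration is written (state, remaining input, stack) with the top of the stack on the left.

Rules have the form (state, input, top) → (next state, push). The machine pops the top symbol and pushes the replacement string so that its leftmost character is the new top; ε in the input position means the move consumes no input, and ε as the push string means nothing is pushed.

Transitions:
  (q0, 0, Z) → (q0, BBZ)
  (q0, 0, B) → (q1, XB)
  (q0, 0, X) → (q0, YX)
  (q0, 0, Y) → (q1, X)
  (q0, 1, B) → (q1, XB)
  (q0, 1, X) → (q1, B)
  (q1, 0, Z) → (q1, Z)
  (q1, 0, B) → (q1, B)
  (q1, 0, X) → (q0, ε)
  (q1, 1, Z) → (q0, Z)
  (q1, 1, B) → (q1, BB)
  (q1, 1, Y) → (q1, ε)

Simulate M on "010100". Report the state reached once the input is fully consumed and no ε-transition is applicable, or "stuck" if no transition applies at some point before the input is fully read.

q1

(q0, 010100, Z) ⊢ (q0, 10100, BBZ) ⊢ (q1, 0100, XBBZ) ⊢ (q0, 100, BBZ) ⊢ (q1, 00, XBBZ) ⊢ (q0, 0, BBZ) ⊢ (q1, ε, XBBZ)
All input consumed; M is in state q1.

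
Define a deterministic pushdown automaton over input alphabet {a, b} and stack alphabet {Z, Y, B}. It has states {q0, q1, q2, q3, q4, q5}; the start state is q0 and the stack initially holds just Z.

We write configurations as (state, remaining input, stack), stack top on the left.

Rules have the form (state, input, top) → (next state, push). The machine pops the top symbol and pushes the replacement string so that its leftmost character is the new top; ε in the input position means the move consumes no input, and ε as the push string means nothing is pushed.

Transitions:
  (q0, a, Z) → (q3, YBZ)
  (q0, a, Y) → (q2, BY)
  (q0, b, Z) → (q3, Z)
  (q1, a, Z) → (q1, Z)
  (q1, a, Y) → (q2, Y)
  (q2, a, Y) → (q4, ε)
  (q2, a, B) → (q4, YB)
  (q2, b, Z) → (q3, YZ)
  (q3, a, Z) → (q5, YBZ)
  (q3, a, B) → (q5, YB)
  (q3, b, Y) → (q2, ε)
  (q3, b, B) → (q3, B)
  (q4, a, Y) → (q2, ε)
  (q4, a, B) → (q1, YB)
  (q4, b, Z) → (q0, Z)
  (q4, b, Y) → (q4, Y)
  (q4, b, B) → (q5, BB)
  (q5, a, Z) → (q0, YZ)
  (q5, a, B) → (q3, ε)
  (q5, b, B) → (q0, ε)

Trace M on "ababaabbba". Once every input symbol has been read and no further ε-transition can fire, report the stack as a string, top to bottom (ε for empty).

BZ

(q0, ababaabbba, Z) ⊢ (q3, babaabbba, YBZ) ⊢ (q2, abaabbba, BZ) ⊢ (q4, baabbba, YBZ) ⊢ (q4, aabbba, YBZ) ⊢ (q2, abbba, BZ) ⊢ (q4, bbba, YBZ) ⊢ (q4, bba, YBZ) ⊢ (q4, ba, YBZ) ⊢ (q4, a, YBZ) ⊢ (q2, ε, BZ)
All input consumed in state q2 with stack BZ.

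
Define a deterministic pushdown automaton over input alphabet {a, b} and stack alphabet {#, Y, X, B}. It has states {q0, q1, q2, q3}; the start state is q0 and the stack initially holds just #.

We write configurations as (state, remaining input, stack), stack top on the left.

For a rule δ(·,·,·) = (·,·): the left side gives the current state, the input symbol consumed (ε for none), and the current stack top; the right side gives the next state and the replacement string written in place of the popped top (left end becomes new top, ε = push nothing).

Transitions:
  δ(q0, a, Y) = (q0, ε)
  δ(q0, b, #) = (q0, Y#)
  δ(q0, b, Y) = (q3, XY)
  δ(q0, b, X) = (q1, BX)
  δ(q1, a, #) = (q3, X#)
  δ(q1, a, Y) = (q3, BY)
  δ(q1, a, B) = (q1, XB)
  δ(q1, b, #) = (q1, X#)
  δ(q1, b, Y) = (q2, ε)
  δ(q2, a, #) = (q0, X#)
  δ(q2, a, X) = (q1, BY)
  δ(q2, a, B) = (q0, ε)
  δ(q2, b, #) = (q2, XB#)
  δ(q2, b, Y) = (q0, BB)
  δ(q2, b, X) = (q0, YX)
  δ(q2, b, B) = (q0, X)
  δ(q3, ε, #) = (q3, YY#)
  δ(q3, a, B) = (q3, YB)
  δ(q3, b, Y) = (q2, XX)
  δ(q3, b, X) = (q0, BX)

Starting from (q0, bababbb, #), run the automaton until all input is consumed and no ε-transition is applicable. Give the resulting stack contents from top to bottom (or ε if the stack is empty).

BXY#

(q0, bababbb, #)
  read b, top #: go to q0, push Y# → (q0, ababbb, Y#)
  read a, top Y: go to q0, push ε → (q0, babbb, #)
  read b, top #: go to q0, push Y# → (q0, abbb, Y#)
  read a, top Y: go to q0, push ε → (q0, bbb, #)
  read b, top #: go to q0, push Y# → (q0, bb, Y#)
  read b, top Y: go to q3, push XY → (q3, b, XY#)
  read b, top X: go to q0, push BX → (q0, ε, BXY#)
All input consumed in state q0 with stack BXY#.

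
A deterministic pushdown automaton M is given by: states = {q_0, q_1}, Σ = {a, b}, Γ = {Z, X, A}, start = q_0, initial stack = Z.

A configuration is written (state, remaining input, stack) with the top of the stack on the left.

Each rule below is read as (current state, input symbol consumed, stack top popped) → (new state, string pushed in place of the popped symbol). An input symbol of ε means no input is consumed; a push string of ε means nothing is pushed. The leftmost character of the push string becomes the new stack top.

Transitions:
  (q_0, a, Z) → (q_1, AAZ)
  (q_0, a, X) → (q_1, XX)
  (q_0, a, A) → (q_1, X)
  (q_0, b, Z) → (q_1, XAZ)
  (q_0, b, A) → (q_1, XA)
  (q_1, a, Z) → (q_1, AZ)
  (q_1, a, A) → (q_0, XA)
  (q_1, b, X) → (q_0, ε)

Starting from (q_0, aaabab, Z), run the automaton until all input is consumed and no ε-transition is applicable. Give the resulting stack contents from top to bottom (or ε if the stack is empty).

(q_0, aaabab, Z)
  read a, top Z: go to q_1, push AAZ → (q_1, aabab, AAZ)
  read a, top A: go to q_0, push XA → (q_0, abab, XAAZ)
  read a, top X: go to q_1, push XX → (q_1, bab, XXAAZ)
  read b, top X: go to q_0, push ε → (q_0, ab, XAAZ)
  read a, top X: go to q_1, push XX → (q_1, b, XXAAZ)
  read b, top X: go to q_0, push ε → (q_0, ε, XAAZ)
All input consumed in state q_0 with stack XAAZ.

XAAZ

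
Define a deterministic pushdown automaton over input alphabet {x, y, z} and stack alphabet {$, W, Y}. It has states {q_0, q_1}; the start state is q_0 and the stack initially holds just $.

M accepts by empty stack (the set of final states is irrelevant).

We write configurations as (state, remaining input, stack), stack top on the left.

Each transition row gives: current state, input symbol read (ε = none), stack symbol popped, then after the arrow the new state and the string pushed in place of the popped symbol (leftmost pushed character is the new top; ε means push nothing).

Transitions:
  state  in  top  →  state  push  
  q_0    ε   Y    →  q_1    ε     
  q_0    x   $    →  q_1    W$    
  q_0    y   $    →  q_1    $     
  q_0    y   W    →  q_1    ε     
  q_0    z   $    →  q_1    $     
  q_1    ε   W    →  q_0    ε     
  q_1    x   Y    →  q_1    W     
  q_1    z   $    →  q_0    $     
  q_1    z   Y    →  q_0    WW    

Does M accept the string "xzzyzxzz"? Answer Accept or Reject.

(q_0, xzzyzxzz, $)
  read x, top $: go to q_1, push W$ → (q_1, zzyzxzz, W$)
  ε-move, top W: go to q_0, push ε → (q_0, zzyzxzz, $)
  read z, top $: go to q_1, push $ → (q_1, zyzxzz, $)
  read z, top $: go to q_0, push $ → (q_0, yzxzz, $)
  read y, top $: go to q_1, push $ → (q_1, zxzz, $)
  read z, top $: go to q_0, push $ → (q_0, xzz, $)
  read x, top $: go to q_1, push W$ → (q_1, zz, W$)
  ε-move, top W: go to q_0, push ε → (q_0, zz, $)
  read z, top $: go to q_1, push $ → (q_1, z, $)
  read z, top $: go to q_0, push $ → (q_0, ε, $)
All input consumed; stack is $, not empty, and no further ε-move applies.

Reject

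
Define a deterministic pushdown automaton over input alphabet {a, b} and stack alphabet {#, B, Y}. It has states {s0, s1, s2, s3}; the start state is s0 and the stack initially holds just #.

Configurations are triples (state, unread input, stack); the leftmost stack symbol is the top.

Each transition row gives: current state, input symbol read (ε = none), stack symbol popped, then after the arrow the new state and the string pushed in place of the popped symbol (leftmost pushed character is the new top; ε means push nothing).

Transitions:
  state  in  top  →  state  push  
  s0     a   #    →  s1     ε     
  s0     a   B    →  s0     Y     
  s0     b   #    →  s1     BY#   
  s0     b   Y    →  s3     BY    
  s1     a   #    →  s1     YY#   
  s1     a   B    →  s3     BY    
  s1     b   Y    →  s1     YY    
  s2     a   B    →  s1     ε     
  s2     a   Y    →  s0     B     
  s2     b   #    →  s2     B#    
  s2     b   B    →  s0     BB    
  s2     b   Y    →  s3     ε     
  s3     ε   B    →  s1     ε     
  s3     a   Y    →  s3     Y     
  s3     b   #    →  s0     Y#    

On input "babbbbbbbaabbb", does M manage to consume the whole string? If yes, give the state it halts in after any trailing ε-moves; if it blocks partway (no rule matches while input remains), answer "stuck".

(s0, babbbbbbbaabbb, #) ⊢ (s1, abbbbbbbaabbb, BY#) ⊢ (s3, bbbbbbbaabbb, BYY#) ⊢ (s1, bbbbbbbaabbb, YY#) ⊢ (s1, bbbbbbaabbb, YYY#) ⊢ (s1, bbbbbaabbb, YYYY#) ⊢ (s1, bbbbaabbb, YYYYY#) ⊢ (s1, bbbaabbb, YYYYYY#) ⊢ (s1, bbaabbb, YYYYYYY#) ⊢ (s1, baabbb, YYYYYYYY#) ⊢ (s1, aabbb, YYYYYYYYY#)
No transition for (s1, a, top Y); M blocks with input aabbb remaining.

stuck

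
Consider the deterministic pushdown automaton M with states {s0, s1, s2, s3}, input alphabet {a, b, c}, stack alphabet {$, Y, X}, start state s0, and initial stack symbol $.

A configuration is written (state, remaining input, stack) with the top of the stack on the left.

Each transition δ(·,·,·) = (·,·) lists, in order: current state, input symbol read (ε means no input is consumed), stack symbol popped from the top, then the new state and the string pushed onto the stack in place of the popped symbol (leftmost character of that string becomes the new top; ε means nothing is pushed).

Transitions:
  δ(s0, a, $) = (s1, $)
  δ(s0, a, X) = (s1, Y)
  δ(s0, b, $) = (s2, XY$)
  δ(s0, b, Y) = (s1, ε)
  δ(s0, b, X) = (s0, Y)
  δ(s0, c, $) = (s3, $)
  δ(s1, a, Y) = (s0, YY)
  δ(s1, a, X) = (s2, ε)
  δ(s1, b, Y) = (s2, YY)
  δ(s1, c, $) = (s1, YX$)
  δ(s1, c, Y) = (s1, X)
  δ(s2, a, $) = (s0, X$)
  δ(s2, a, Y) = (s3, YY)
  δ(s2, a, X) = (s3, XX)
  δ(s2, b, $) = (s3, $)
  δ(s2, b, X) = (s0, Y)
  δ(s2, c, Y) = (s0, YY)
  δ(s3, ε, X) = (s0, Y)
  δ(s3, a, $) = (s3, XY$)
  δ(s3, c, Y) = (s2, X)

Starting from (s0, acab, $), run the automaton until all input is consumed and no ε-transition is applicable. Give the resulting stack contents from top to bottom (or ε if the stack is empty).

YX$

(s0, acab, $)
  read a, top $: go to s1, push $ → (s1, cab, $)
  read c, top $: go to s1, push YX$ → (s1, ab, YX$)
  read a, top Y: go to s0, push YY → (s0, b, YYX$)
  read b, top Y: go to s1, push ε → (s1, ε, YX$)
All input consumed in state s1 with stack YX$.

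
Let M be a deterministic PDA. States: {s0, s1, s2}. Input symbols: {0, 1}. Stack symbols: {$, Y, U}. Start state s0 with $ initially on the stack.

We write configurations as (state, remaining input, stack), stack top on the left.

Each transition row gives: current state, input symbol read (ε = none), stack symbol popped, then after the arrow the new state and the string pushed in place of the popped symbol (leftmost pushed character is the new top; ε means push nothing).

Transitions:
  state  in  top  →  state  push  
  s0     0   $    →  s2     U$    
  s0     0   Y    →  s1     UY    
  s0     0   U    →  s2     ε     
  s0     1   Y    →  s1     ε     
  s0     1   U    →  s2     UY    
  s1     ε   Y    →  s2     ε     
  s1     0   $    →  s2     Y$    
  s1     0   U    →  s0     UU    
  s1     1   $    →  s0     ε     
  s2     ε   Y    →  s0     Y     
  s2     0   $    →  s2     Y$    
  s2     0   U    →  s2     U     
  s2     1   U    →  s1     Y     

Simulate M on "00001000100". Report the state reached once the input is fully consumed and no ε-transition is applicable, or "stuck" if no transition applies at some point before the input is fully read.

(s0, 00001000100, $)
  read 0, top $: go to s2, push U$ → (s2, 0001000100, U$)
  read 0, top U: go to s2, push U → (s2, 001000100, U$)
  read 0, top U: go to s2, push U → (s2, 01000100, U$)
  read 0, top U: go to s2, push U → (s2, 1000100, U$)
  read 1, top U: go to s1, push Y → (s1, 000100, Y$)
  ε-move, top Y: go to s2, push ε → (s2, 000100, $)
  read 0, top $: go to s2, push Y$ → (s2, 00100, Y$)
  ε-move, top Y: go to s0, push Y → (s0, 00100, Y$)
  read 0, top Y: go to s1, push UY → (s1, 0100, UY$)
  read 0, top U: go to s0, push UU → (s0, 100, UUY$)
  read 1, top U: go to s2, push UY → (s2, 00, UYUY$)
  read 0, top U: go to s2, push U → (s2, 0, UYUY$)
  read 0, top U: go to s2, push U → (s2, ε, UYUY$)
All input consumed; M is in state s2.

s2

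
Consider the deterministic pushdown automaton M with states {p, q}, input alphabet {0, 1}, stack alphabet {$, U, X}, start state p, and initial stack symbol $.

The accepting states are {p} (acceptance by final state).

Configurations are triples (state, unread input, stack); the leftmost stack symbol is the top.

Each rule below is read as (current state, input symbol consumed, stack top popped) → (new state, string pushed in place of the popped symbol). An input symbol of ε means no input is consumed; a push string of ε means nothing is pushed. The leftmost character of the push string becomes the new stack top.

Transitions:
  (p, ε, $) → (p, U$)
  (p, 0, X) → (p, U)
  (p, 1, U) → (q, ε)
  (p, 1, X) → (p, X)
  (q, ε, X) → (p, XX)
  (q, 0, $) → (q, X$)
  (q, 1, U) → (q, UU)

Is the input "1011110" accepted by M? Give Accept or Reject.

Accept

(p, 1011110, $)
  ε-move, top $: go to p, push U$ → (p, 1011110, U$)
  read 1, top U: go to q, push ε → (q, 011110, $)
  read 0, top $: go to q, push X$ → (q, 11110, X$)
  ε-move, top X: go to p, push XX → (p, 11110, XX$)
  read 1, top X: go to p, push X → (p, 1110, XX$)
  read 1, top X: go to p, push X → (p, 110, XX$)
  read 1, top X: go to p, push X → (p, 10, XX$)
  read 1, top X: go to p, push X → (p, 0, XX$)
  read 0, top X: go to p, push U → (p, ε, UX$)
All input consumed; state p ∈ F.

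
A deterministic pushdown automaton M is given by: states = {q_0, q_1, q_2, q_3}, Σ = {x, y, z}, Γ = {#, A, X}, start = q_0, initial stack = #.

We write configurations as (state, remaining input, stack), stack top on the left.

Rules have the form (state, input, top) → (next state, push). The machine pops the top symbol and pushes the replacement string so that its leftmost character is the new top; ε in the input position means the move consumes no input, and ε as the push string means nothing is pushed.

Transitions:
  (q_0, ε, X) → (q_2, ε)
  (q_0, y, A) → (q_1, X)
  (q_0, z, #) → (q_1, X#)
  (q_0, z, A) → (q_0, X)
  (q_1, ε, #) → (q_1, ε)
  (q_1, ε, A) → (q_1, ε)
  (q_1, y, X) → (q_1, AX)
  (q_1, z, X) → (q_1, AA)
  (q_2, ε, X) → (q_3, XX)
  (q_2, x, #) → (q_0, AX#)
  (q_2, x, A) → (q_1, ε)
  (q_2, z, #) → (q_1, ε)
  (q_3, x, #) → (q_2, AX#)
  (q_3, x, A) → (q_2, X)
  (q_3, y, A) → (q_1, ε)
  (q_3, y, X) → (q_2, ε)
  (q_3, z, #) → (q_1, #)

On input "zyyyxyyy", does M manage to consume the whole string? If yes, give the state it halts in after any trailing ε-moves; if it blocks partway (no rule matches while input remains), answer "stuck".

(q_0, zyyyxyyy, #)
  read z, top #: go to q_1, push X# → (q_1, yyyxyyy, X#)
  read y, top X: go to q_1, push AX → (q_1, yyxyyy, AX#)
  ε-move, top A: go to q_1, push ε → (q_1, yyxyyy, X#)
  read y, top X: go to q_1, push AX → (q_1, yxyyy, AX#)
  ε-move, top A: go to q_1, push ε → (q_1, yxyyy, X#)
  read y, top X: go to q_1, push AX → (q_1, xyyy, AX#)
  ε-move, top A: go to q_1, push ε → (q_1, xyyy, X#)
No transition for (q_1, x, top X); M blocks with input xyyy remaining.

stuck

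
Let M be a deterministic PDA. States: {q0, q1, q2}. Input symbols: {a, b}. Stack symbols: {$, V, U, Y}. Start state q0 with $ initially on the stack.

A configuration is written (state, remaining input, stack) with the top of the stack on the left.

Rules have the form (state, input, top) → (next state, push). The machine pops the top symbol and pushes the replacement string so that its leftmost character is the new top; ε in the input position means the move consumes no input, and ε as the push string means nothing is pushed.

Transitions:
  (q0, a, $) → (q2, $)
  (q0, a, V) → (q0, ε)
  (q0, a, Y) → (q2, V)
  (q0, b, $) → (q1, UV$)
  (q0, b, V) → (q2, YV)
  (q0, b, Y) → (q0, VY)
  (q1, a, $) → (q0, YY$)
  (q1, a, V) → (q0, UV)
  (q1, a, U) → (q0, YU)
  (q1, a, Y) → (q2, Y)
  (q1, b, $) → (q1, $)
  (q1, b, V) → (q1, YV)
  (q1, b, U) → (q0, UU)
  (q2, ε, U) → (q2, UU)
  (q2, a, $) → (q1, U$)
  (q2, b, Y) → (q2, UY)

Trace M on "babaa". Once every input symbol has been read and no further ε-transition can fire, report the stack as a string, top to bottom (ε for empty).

VUV$

(q0, babaa, $)
  read b, top $: go to q1, push UV$ → (q1, abaa, UV$)
  read a, top U: go to q0, push YU → (q0, baa, YUV$)
  read b, top Y: go to q0, push VY → (q0, aa, VYUV$)
  read a, top V: go to q0, push ε → (q0, a, YUV$)
  read a, top Y: go to q2, push V → (q2, ε, VUV$)
All input consumed in state q2 with stack VUV$.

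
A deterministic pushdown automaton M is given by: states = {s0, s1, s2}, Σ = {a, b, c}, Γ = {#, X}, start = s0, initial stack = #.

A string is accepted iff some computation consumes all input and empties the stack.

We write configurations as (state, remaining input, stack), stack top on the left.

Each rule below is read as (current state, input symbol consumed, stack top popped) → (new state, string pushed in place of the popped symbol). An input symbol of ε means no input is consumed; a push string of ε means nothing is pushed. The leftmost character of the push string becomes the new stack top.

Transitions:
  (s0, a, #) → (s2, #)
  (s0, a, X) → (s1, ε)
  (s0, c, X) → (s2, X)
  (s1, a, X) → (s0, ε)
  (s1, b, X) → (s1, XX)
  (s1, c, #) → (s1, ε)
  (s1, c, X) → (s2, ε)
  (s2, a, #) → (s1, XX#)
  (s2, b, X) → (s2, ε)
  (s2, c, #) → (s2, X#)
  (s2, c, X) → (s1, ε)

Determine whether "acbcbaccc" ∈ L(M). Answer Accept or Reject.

(s0, acbcbaccc, #) ⊢ (s2, cbcbaccc, #) ⊢ (s2, bcbaccc, X#) ⊢ (s2, cbaccc, #) ⊢ (s2, baccc, X#) ⊢ (s2, accc, #) ⊢ (s1, ccc, XX#) ⊢ (s2, cc, X#) ⊢ (s1, c, #) ⊢ (s1, ε, ε)
All input consumed and the stack is empty.

Accept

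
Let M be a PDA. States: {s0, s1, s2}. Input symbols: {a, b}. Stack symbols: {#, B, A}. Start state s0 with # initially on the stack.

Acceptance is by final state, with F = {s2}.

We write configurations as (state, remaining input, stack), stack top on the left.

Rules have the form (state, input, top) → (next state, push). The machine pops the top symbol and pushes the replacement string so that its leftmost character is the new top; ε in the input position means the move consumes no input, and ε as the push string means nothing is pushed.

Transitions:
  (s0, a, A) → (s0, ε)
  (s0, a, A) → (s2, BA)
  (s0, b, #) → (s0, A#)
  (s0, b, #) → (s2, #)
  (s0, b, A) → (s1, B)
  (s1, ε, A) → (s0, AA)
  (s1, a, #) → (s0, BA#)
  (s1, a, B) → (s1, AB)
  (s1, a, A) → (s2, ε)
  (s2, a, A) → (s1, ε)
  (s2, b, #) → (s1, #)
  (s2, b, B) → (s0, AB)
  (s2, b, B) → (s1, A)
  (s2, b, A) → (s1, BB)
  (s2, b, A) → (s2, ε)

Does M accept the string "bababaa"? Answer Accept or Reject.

One accepting computation: (s0, bababaa, #) ⊢ (s0, ababaa, A#) ⊢ (s2, babaa, BA#) ⊢ (s1, abaa, AA#) ⊢ (s2, baa, A#) ⊢ (s1, aa, BB#) ⊢ (s1, a, ABB#) ⊢ (s2, ε, BB#)
All input consumed and state s2 ∈ F.

Accept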